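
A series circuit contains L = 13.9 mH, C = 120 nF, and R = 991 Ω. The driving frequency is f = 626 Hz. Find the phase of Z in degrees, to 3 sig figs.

ω = 2πf = 3933 rad/s
X_L = ωL = 54.7 Ω
X_C = 1/(ωC) = 2120 Ω
Net reactance X = X_L − X_C = -2060 Ω
Z = 991 − j2060 Ω
|Z| = √(991² + 2060²) = 2290 Ω
∠Z = arctan(-2060/991) = -64.4°

-64.4°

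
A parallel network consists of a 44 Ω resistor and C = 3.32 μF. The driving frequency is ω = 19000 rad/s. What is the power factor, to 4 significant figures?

X_C = 1/(ωC) = 15.85 Ω
Parallel: admittances add. Y = 1/R + jωC
Y = (0.02273 + j0.06308) S
|Y| = 0.06705 S → |Z| = 1/|Y| = 14.91 Ω, ∠Z = −∠Y = -70.19°
cos φ = cos(-70.19°) = 0.3390

0.3390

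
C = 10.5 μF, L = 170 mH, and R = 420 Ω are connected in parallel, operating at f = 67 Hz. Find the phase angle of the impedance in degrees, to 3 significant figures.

ω = 2πf = 421.0 rad/s
X_L = ωL = 71.6 Ω
X_C = 1/(ωC) = 226 Ω
Parallel: admittances add. Y = 1/R + 1/(jωL) + jωC
Y = (0.00238 − j0.00955) S
|Y| = 0.00985 S → |Z| = 1/|Y| = 102 Ω, ∠Z = −∠Y = 76.0°

76.0°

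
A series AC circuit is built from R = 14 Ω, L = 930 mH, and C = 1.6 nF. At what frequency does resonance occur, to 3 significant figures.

ω₀ = 1/√(LC) = 1/√(0.93 × 1.6e-09) = 25920 rad/s
f₀ = ω₀/(2π) = 4.13 kHz

4.13 kHz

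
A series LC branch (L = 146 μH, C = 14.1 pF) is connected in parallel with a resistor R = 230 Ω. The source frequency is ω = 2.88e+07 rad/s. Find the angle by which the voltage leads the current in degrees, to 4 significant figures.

X_L = ωL = 4205 Ω
X_C = 1/(ωC) = 2463 Ω
Branch 1: Z₁ = R = 230.0 Ω
Branch 2 (series LC): Z₂ = j(X_L − X_C) = j1742 Ω
Parallel: Z = Z₁Z₂/(Z₁+Z₂), |Z| = 228.0 Ω, ∠Z = 7.520°

7.520°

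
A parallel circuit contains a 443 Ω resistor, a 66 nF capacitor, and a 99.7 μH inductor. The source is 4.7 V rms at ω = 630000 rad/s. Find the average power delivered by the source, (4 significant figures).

X_L = ωL = 62.81 Ω
X_C = 1/(ωC) = 24.05 Ω
Parallel: admittances add. Y = 1/R + 1/(jωL) + jωC
Y = (0.002257 + j0.02566) S
|Y| = 0.02576 S → |Z| = 1/|Y| = 38.82 Ω, ∠Z = −∠Y = -84.97°
I = V/|Z| = 121.1 mA
P = VI cos φ = 4.7 × 0.1211 × cos(-84.97°) = 49.86 mW

49.86 mW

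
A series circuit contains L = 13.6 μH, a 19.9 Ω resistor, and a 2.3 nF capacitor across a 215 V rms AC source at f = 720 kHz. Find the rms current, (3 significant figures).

5.39 A

ω = 2πf = 4.524e+06 rad/s
X_L = ωL = 61.5 Ω
X_C = 1/(ωC) = 96.1 Ω
Net reactance X = X_L − X_C = -34.6 Ω
Z = 19.9 − j34.6 Ω
|Z| = √(19.9² + 34.6²) = 39.9 Ω
I = V/|Z| = 215/39.9 = 5.39 A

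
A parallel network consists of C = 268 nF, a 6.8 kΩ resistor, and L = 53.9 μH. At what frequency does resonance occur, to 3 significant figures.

41.9 kHz

ω₀ = 1/√(LC) = 1/√(5.39e-05 × 2.68e-07) = 263100 rad/s
f₀ = ω₀/(2π) = 41.9 kHz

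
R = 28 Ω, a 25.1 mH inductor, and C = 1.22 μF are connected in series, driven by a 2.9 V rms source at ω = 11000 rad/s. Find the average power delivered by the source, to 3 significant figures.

5.69 mW

X_L = ωL = 276 Ω
X_C = 1/(ωC) = 74.5 Ω
Net reactance X = X_L − X_C = 202 Ω
Z = 28.0 + j202 Ω
|Z| = √(28.0² + 202²) = 204 Ω
∠Z = arctan(202/28.0) = 82.1°
I = V/|Z| = 14.2 mA
P = VI cos φ = 2.9 × 0.0142 × cos(82.1°) = 5.69 mW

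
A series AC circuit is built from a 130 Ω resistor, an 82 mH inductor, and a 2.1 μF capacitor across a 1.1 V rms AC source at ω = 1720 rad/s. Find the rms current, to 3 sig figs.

5.85 mA

X_L = ωL = 141 Ω
X_C = 1/(ωC) = 277 Ω
Net reactance X = X_L − X_C = -136 Ω
Z = 130 − j136 Ω
|Z| = √(130² + 136²) = 188 Ω
I = V/|Z| = 1.1/188 = 5.85 mA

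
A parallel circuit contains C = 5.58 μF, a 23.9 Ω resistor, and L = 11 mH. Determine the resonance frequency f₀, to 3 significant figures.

642 Hz

ω₀ = 1/√(LC) = 1/√(0.011 × 5.58e-06) = 4036 rad/s
f₀ = ω₀/(2π) = 642 Hz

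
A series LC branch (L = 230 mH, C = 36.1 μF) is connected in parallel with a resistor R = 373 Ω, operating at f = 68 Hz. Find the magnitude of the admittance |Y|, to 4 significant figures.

ω = 2πf = 427.3 rad/s
X_L = ωL = 98.27 Ω
X_C = 1/(ωC) = 64.83 Ω
Branch 1: Z₁ = R = 373.0 Ω
Branch 2 (series LC): Z₂ = j(X_L − X_C) = j33.43 Ω
Parallel: Z = Z₁Z₂/(Z₁+Z₂), |Z| = 33.30 Ω, ∠Z = 84.88°
|Y| = 1/|Z| = 30.03 mS

30.03 mS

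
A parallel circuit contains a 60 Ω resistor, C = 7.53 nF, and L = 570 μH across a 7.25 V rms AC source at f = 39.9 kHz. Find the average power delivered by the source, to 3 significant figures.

ω = 2πf = 250700 rad/s
X_L = ωL = 143 Ω
X_C = 1/(ωC) = 530 Ω
Parallel: admittances add. Y = 1/R + 1/(jωL) + jωC
Y = (0.0167 − j0.00511) S
|Y| = 0.0174 S → |Z| = 1/|Y| = 57.4 Ω, ∠Z = −∠Y = 17.0°
I = V/|Z| = 126 mA
P = VI cos φ = 7.25 × 0.126 × cos(17.0°) = 876 mW

876 mW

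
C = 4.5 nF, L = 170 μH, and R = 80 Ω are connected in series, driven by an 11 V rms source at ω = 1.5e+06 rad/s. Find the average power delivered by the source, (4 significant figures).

X_L = ωL = 255.0 Ω
X_C = 1/(ωC) = 148.1 Ω
Net reactance X = X_L − X_C = 106.9 Ω
Z = 80.00 + j106.9 Ω
|Z| = √(80.00² + 106.9²) = 133.5 Ω
∠Z = arctan(106.9/80.00) = 53.18°
I = V/|Z| = 82.41 mA
P = VI cos φ = 11 × 0.08241 × cos(53.18°) = 543.3 mW

543.3 mW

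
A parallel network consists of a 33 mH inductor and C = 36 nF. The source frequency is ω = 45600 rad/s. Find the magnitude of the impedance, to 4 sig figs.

1023 Ω

X_L = ωL = 1505 Ω
X_C = 1/(ωC) = 609.2 Ω
Parallel: admittances add. Y = 1/(jωL) + jωC
Y = (0 + j0.0009771) S
|Y| = 0.0009771 S → |Z| = 1/|Y| = 1023 Ω, ∠Z = −∠Y = -90.00°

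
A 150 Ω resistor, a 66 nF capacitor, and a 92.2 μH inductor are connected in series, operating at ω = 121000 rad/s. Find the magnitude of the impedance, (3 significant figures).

X_L = ωL = 11.2 Ω
X_C = 1/(ωC) = 125 Ω
Net reactance X = X_L − X_C = -114 Ω
Z = 150 − j114 Ω
|Z| = √(150² + 114²) = 188 Ω

188 Ω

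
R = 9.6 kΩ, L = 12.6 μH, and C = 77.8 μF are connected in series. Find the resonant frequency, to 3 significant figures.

5.08 kHz

ω₀ = 1/√(LC) = 1/√(1.26e-05 × 7.78e-05) = 31940 rad/s
f₀ = ω₀/(2π) = 5.08 kHz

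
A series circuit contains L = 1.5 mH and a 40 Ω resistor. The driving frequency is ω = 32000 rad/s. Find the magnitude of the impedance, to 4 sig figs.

X_L = ωL = 48.00 Ω
Z = 40.00 + j48.00 Ω
|Z| = √(40.00² + 48.00²) = 62.48 Ω

62.48 Ω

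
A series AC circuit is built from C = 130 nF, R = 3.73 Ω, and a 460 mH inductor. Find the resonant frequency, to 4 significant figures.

ω₀ = 1/√(LC) = 1/√(0.46 × 1.3e-07) = 4089 rad/s
f₀ = ω₀/(2π) = 650.8 Hz

650.8 Hz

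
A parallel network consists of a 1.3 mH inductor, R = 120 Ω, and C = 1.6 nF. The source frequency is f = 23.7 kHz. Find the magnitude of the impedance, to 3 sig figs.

103 Ω

ω = 2πf = 148900 rad/s
X_L = ωL = 194 Ω
X_C = 1/(ωC) = 4200 Ω
Parallel: admittances add. Y = 1/R + 1/(jωL) + jωC
Y = (0.00833 − j0.00493) S
|Y| = 0.00968 S → |Z| = 1/|Y| = 103 Ω, ∠Z = −∠Y = 30.6°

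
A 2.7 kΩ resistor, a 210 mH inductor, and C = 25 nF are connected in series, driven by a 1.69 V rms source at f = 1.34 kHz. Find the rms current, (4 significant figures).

ω = 2πf = 8419 rad/s
X_L = ωL = 1768 Ω
X_C = 1/(ωC) = 4751 Ω
Net reactance X = X_L − X_C = -2983 Ω
Z = 2700 − j2983 Ω
|Z| = √(2700² + 2983²) = 4023 Ω
I = V/|Z| = 1.69/4023 = 420.1 μA

420.1 μA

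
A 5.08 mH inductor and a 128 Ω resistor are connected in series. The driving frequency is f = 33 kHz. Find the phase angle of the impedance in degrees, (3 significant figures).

83.1°

ω = 2πf = 207300 rad/s
X_L = ωL = 1050 Ω
Z = 128 + j1050 Ω
|Z| = √(128² + 1050²) = 1060 Ω
∠Z = arctan(1050/128) = 83.1°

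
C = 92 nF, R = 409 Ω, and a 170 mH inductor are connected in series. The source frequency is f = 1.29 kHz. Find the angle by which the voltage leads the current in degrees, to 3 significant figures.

ω = 2πf = 8105 rad/s
X_L = ωL = 1380 Ω
X_C = 1/(ωC) = 1340 Ω
Net reactance X = X_L − X_C = 36.9 Ω
Z = 409 + j36.9 Ω
|Z| = √(409² + 36.9²) = 411 Ω
∠Z = arctan(36.9/409) = 5.15°

5.15°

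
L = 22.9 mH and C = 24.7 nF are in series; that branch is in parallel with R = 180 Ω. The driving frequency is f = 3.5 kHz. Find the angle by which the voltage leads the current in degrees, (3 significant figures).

ω = 2πf = 21990 rad/s
X_L = ωL = 504 Ω
X_C = 1/(ωC) = 1840 Ω
Branch 1: Z₁ = R = 180 Ω
Branch 2 (series LC): Z₂ = j(X_L − X_C) = −j1340 Ω
Parallel: Z = Z₁Z₂/(Z₁+Z₂), |Z| = 178 Ω, ∠Z = -7.67°

-7.67°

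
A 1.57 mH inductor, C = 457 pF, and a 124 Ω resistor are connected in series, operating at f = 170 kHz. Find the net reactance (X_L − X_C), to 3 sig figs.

-372 Ω

ω = 2πf = 1.068e+06 rad/s
X_L = ωL = 1680 Ω
X_C = 1/(ωC) = 2050 Ω
X = 1680 − 2050 = -372 Ω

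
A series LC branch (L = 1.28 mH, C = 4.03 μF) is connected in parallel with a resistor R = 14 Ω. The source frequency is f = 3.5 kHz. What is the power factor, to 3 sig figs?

ω = 2πf = 21990 rad/s
X_L = ωL = 28.1 Ω
X_C = 1/(ωC) = 11.3 Ω
Branch 1: Z₁ = R = 14.0 Ω
Branch 2 (series LC): Z₂ = j(X_L − X_C) = j16.9 Ω
Parallel: Z = Z₁Z₂/(Z₁+Z₂), |Z| = 10.8 Ω, ∠Z = 39.7°
cos φ = cos(39.7°) = 0.769

0.769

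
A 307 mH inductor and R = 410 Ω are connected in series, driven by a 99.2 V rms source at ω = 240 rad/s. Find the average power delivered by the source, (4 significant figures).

23.25 W

X_L = ωL = 73.68 Ω
Z = 410.0 + j73.68 Ω
|Z| = √(410.0² + 73.68²) = 416.6 Ω
∠Z = arctan(73.68/410.0) = 10.19°
I = V/|Z| = 238.1 mA
P = VI cos φ = 99.2 × 0.2381 × cos(10.19°) = 23.25 W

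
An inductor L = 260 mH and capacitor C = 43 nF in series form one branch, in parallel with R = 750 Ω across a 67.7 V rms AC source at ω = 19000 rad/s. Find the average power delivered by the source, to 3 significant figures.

6.11 W

X_L = ωL = 4940 Ω
X_C = 1/(ωC) = 1220 Ω
Branch 1: Z₁ = R = 750 Ω
Branch 2 (series LC): Z₂ = j(X_L − X_C) = j3720 Ω
Parallel: Z = Z₁Z₂/(Z₁+Z₂), |Z| = 735 Ω, ∠Z = 11.4°
I = V/|Z| = 92.1 mA
P = VI cos φ = 67.7 × 0.0921 × cos(11.4°) = 6.11 W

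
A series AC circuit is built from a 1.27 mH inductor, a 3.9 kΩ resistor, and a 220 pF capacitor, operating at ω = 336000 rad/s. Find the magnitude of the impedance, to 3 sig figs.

X_L = ωL = 427 Ω
X_C = 1/(ωC) = 13500 Ω
Net reactance X = X_L − X_C = -13100 Ω
Z = 3900 − j13100 Ω
|Z| = √(3900² + 13100²) = 13700 Ω

13700 Ω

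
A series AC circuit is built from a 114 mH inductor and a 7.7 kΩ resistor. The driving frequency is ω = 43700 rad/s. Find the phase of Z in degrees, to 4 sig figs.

X_L = ωL = 4982 Ω
Z = 7700 + j4982 Ω
|Z| = √(7700² + 4982²) = 9171 Ω
∠Z = arctan(4982/7700) = 32.90°

32.90°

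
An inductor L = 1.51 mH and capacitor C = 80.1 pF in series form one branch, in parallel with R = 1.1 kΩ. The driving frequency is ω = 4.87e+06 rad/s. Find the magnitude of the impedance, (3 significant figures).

1070 Ω

X_L = ωL = 7350 Ω
X_C = 1/(ωC) = 2560 Ω
Branch 1: Z₁ = R = 1100 Ω
Branch 2 (series LC): Z₂ = j(X_L − X_C) = j4790 Ω
Parallel: Z = Z₁Z₂/(Z₁+Z₂), |Z| = 1070 Ω, ∠Z = 12.9°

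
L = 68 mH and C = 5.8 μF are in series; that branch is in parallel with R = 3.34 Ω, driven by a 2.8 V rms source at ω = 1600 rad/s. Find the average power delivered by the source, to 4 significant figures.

2.347 W

X_L = ωL = 108.8 Ω
X_C = 1/(ωC) = 107.8 Ω
Branch 1: Z₁ = R = 3.340 Ω
Branch 2 (series LC): Z₂ = j(X_L − X_C) = j1.041 Ω
Parallel: Z = Z₁Z₂/(Z₁+Z₂), |Z| = 0.9942 Ω, ∠Z = 72.68°
I = V/|Z| = 2.816 A
P = VI cos φ = 2.8 × 2.816 × cos(72.68°) = 2.347 W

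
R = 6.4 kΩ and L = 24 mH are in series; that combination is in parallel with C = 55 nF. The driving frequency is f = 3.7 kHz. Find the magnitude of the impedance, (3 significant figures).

785 Ω

ω = 2πf = 23250 rad/s
X_L = ωL = 558 Ω
X_C = 1/(ωC) = 782 Ω
Branch 1 (R+jX_L): Z₁ = 6400 + j558 Ω, |Z₁| = 6420 Ω
Branch 2 (−jX_C): Z₂ = −j782 Ω
Parallel: Z = Z₁Z₂/(Z₁+Z₂), |Z| = 785 Ω, ∠Z = -83.0°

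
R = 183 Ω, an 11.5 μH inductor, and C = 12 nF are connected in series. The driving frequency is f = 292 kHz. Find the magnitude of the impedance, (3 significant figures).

185 Ω

ω = 2πf = 1.835e+06 rad/s
X_L = ωL = 21.1 Ω
X_C = 1/(ωC) = 45.4 Ω
Net reactance X = X_L − X_C = -24.3 Ω
Z = 183 − j24.3 Ω
|Z| = √(183² + 24.3²) = 185 Ω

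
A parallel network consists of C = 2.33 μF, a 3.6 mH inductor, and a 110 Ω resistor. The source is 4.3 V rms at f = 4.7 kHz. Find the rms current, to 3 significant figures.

ω = 2πf = 29530 rad/s
X_L = ωL = 106 Ω
X_C = 1/(ωC) = 14.5 Ω
Parallel: admittances add. Y = 1/R + 1/(jωL) + jωC
Y = (0.00909 + j0.0594) S
|Y| = 0.0601 S → |Z| = 1/|Y| = 16.6 Ω, ∠Z = −∠Y = -81.3°
I = V/|Z| = 4.3/16.6 = 258 mA

258 mA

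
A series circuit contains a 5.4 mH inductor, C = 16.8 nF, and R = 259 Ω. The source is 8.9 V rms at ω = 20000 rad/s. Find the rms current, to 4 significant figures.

3.090 mA

X_L = ωL = 108.0 Ω
X_C = 1/(ωC) = 2976 Ω
Net reactance X = X_L − X_C = -2868 Ω
Z = 259.0 − j2868 Ω
|Z| = √(259.0² + 2868²) = 2880 Ω
I = V/|Z| = 8.9/2880 = 3.090 mA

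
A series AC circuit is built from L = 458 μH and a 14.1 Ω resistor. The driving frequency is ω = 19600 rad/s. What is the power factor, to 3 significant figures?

0.844

X_L = ωL = 8.98 Ω
Z = 14.1 + j8.98 Ω
|Z| = √(14.1² + 8.98²) = 16.7 Ω
∠Z = arctan(8.98/14.1) = 32.5°
cos φ = cos(32.5°) = 0.844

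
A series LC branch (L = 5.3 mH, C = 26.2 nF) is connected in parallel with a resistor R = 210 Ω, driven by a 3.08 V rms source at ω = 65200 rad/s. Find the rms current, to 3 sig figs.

19.5 mA

X_L = ωL = 346 Ω
X_C = 1/(ωC) = 585 Ω
Branch 1: Z₁ = R = 210 Ω
Branch 2 (series LC): Z₂ = j(X_L − X_C) = −j240 Ω
Parallel: Z = Z₁Z₂/(Z₁+Z₂), |Z| = 158 Ω, ∠Z = -41.2°
I = V/|Z| = 3.08/158 = 19.5 mA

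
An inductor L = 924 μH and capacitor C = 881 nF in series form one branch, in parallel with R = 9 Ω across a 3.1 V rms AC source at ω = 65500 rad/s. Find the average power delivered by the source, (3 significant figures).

X_L = ωL = 60.5 Ω
X_C = 1/(ωC) = 17.3 Ω
Branch 1: Z₁ = R = 9.00 Ω
Branch 2 (series LC): Z₂ = j(X_L − X_C) = j43.2 Ω
Parallel: Z = Z₁Z₂/(Z₁+Z₂), |Z| = 8.81 Ω, ∠Z = 11.8°
I = V/|Z| = 352 mA
P = VI cos φ = 3.1 × 0.352 × cos(11.8°) = 1.07 W

1.07 W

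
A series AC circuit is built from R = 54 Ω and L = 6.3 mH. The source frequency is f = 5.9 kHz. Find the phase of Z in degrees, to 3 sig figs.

ω = 2πf = 37070 rad/s
X_L = ωL = 234 Ω
Z = 54.0 + j234 Ω
|Z| = √(54.0² + 234²) = 240 Ω
∠Z = arctan(234/54.0) = 77.0°

77.0°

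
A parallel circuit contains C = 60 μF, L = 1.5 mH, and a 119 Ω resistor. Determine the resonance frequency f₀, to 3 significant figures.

ω₀ = 1/√(LC) = 1/√(0.0015 × 6e-05) = 3333 rad/s
f₀ = ω₀/(2π) = 531 Hz

531 Hz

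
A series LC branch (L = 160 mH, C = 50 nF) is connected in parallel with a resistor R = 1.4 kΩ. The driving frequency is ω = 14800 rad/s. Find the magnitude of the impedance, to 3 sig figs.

823 Ω

X_L = ωL = 2370 Ω
X_C = 1/(ωC) = 1350 Ω
Branch 1: Z₁ = R = 1400 Ω
Branch 2 (series LC): Z₂ = j(X_L − X_C) = j1020 Ω
Parallel: Z = Z₁Z₂/(Z₁+Z₂), |Z| = 823 Ω, ∠Z = 54.0°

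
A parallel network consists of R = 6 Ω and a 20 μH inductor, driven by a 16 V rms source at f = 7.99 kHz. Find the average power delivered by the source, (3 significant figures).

42.7 W

ω = 2πf = 50200 rad/s
X_L = ωL = 1.00 Ω
Parallel: admittances add. Y = 1/R + 1/(jωL)
Y = (0.167 − j0.996) S
|Y| = 1.01 S → |Z| = 1/|Y| = 0.990 Ω, ∠Z = −∠Y = 80.5°
I = V/|Z| = 16.2 A
P = VI cos φ = 16 × 16.2 × cos(80.5°) = 42.7 W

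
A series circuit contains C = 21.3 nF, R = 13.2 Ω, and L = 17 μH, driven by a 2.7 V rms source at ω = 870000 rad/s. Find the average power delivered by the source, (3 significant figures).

56.3 mW

X_L = ωL = 14.8 Ω
X_C = 1/(ωC) = 54.0 Ω
Net reactance X = X_L − X_C = -39.2 Ω
Z = 13.2 − j39.2 Ω
|Z| = √(13.2² + 39.2²) = 41.3 Ω
∠Z = arctan(-39.2/13.2) = -71.4°
I = V/|Z| = 65.3 mA
P = VI cos φ = 2.7 × 0.0653 × cos(-71.4°) = 56.3 mW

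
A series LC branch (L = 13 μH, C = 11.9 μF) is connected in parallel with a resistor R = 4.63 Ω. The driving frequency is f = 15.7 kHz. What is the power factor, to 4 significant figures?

ω = 2πf = 98650 rad/s
X_L = ωL = 1.282 Ω
X_C = 1/(ωC) = 0.8519 Ω
Branch 1: Z₁ = R = 4.630 Ω
Branch 2 (series LC): Z₂ = j(X_L − X_C) = j0.4305 Ω
Parallel: Z = Z₁Z₂/(Z₁+Z₂), |Z| = 0.4287 Ω, ∠Z = 84.69°
cos φ = cos(84.69°) = 0.09259

0.09259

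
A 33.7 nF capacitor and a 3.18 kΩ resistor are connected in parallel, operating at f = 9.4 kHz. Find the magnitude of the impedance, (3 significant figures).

496 Ω

ω = 2πf = 59060 rad/s
X_C = 1/(ωC) = 502 Ω
Parallel: admittances add. Y = 1/R + jωC
Y = (0.000314 + j0.00199) S
|Y| = 0.00202 S → |Z| = 1/|Y| = 496 Ω, ∠Z = −∠Y = -81.0°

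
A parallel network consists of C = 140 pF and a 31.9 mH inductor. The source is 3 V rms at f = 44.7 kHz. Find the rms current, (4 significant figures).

ω = 2πf = 280900 rad/s
X_L = ωL = 8959 Ω
X_C = 1/(ωC) = 25430 Ω
Parallel: admittances add. Y = 1/(jωL) + jωC
Y = (0 − j7.229e-05) S
|Y| = 7.229e-05 S → |Z| = 1/|Y| = 13830 Ω, ∠Z = −∠Y = 90.00°
I = V/|Z| = 3/13830 = 216.9 μA

216.9 μA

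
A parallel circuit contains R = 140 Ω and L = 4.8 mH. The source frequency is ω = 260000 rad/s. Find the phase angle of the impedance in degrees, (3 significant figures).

X_L = ωL = 1250 Ω
Parallel: admittances add. Y = 1/R + 1/(jωL)
Y = (0.00714 − j0.000801) S
|Y| = 0.00719 S → |Z| = 1/|Y| = 139 Ω, ∠Z = −∠Y = 6.40°

6.40°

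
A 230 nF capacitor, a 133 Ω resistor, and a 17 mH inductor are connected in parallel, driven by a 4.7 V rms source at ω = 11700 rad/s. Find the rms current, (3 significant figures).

37.0 mA

X_L = ωL = 199 Ω
X_C = 1/(ωC) = 372 Ω
Parallel: admittances add. Y = 1/R + 1/(jωL) + jωC
Y = (0.00752 − j0.00234) S
|Y| = 0.00787 S → |Z| = 1/|Y| = 127 Ω, ∠Z = −∠Y = 17.3°
I = V/|Z| = 4.7/127 = 37.0 mA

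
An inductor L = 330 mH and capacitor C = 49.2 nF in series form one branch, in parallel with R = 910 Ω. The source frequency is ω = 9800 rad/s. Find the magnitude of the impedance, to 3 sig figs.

X_L = ωL = 3230 Ω
X_C = 1/(ωC) = 2070 Ω
Branch 1: Z₁ = R = 910 Ω
Branch 2 (series LC): Z₂ = j(X_L − X_C) = j1160 Ω
Parallel: Z = Z₁Z₂/(Z₁+Z₂), |Z| = 716 Ω, ∠Z = 38.1°

716 Ω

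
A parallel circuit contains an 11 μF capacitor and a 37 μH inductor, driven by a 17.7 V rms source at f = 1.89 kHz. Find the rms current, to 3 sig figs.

38.0 A

ω = 2πf = 11880 rad/s
X_L = ωL = 0.439 Ω
X_C = 1/(ωC) = 7.66 Ω
Parallel: admittances add. Y = 1/(jωL) + jωC
Y = (0 − j2.15) S
|Y| = 2.15 S → |Z| = 1/|Y| = 0.466 Ω, ∠Z = −∠Y = 90.0°
I = V/|Z| = 17.7/0.466 = 38.0 A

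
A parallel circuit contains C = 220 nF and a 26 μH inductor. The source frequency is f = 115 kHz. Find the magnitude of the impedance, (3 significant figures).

ω = 2πf = 722600 rad/s
X_L = ωL = 18.8 Ω
X_C = 1/(ωC) = 6.29 Ω
Parallel: admittances add. Y = 1/(jωL) + jωC
Y = (0 + j0.106) S
|Y| = 0.106 S → |Z| = 1/|Y| = 9.46 Ω, ∠Z = −∠Y = -90.0°

9.46 Ω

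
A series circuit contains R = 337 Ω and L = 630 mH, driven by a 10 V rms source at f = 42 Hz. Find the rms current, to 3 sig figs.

ω = 2πf = 263.9 rad/s
X_L = ωL = 166 Ω
Z = 337 + j166 Ω
|Z| = √(337² + 166²) = 376 Ω
I = V/|Z| = 10/376 = 26.6 mA

26.6 mA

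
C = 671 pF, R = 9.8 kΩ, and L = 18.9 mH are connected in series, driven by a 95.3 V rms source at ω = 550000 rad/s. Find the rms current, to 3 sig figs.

7.65 mA

X_L = ωL = 10400 Ω
X_C = 1/(ωC) = 2710 Ω
Net reactance X = X_L − X_C = 7690 Ω
Z = 9800 + j7690 Ω
|Z| = √(9800² + 7690²) = 12500 Ω
I = V/|Z| = 95.3/12500 = 7.65 mA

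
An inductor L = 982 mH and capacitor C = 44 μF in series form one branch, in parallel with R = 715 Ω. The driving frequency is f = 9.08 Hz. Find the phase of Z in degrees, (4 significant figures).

-64.41°

ω = 2πf = 57.05 rad/s
X_L = ωL = 56.02 Ω
X_C = 1/(ωC) = 398.4 Ω
Branch 1: Z₁ = R = 715.0 Ω
Branch 2 (series LC): Z₂ = j(X_L − X_C) = −j342.3 Ω
Parallel: Z = Z₁Z₂/(Z₁+Z₂), |Z| = 308.8 Ω, ∠Z = -64.41°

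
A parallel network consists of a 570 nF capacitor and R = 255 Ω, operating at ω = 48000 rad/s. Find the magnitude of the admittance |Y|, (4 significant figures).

27.64 mS

X_C = 1/(ωC) = 36.55 Ω
Parallel: admittances add. Y = 1/R + jωC
Y = (0.003922 + j0.02736) S
|Y| = 0.02764 S → |Z| = 1/|Y| = 36.18 Ω, ∠Z = −∠Y = -81.84°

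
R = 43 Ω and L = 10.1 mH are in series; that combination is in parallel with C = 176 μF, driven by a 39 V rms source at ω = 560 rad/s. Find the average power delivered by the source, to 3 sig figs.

34.8 W

X_L = ωL = 5.66 Ω
X_C = 1/(ωC) = 10.1 Ω
Branch 1 (R+jX_L): Z₁ = 43.0 + j5.66 Ω, |Z₁| = 43.4 Ω
Branch 2 (−jX_C): Z₂ = −j10.1 Ω
Parallel: Z = Z₁Z₂/(Z₁+Z₂), |Z| = 10.2 Ω, ∠Z = -76.5°
I = V/|Z| = 3.83 A
P = VI cos φ = 39 × 3.83 × cos(-76.5°) = 34.8 W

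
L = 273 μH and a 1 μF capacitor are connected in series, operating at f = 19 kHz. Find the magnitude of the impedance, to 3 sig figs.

24.2 Ω

ω = 2πf = 119400 rad/s
X_L = ωL = 32.6 Ω
X_C = 1/(ωC) = 8.38 Ω
Net reactance X = X_L − X_C = 24.2 Ω
Z = j24.2 Ω
|Z| = √(0² + 24.2²) = 24.2 Ω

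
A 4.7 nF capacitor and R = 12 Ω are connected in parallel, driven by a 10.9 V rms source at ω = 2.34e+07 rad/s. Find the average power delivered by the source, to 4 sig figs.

9.901 W

X_C = 1/(ωC) = 9.093 Ω
Parallel: admittances add. Y = 1/R + jωC
Y = (0.08333 + j0.1100) S
|Y| = 0.1380 S → |Z| = 1/|Y| = 7.247 Ω, ∠Z = −∠Y = -52.85°
I = V/|Z| = 1.504 A
P = VI cos φ = 10.9 × 1.504 × cos(-52.85°) = 9.901 W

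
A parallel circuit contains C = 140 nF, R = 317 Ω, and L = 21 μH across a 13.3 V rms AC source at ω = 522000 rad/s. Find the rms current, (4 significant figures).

X_L = ωL = 10.96 Ω
X_C = 1/(ωC) = 13.68 Ω
Parallel: admittances add. Y = 1/R + 1/(jωL) + jωC
Y = (0.003155 − j0.01814) S
|Y| = 0.01842 S → |Z| = 1/|Y| = 54.30 Ω, ∠Z = −∠Y = 80.14°
I = V/|Z| = 13.3/54.30 = 244.9 mA

244.9 mA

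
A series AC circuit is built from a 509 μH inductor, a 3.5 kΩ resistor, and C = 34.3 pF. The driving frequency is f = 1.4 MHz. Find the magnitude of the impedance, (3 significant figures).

3690 Ω

ω = 2πf = 8.796e+06 rad/s
X_L = ωL = 4480 Ω
X_C = 1/(ωC) = 3310 Ω
Net reactance X = X_L − X_C = 1160 Ω
Z = 3500 + j1160 Ω
|Z| = √(3500² + 1160²) = 3690 Ω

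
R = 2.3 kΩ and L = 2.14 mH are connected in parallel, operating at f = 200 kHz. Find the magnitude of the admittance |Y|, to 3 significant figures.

ω = 2πf = 1.257e+06 rad/s
X_L = ωL = 2690 Ω
Parallel: admittances add. Y = 1/R + 1/(jωL)
Y = (0.000435 − j0.000372) S
|Y| = 0.000572 S → |Z| = 1/|Y| = 1750 Ω, ∠Z = −∠Y = 40.5°

572 μS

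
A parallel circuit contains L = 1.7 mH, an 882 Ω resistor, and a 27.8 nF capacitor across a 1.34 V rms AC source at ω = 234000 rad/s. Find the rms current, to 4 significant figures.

5.560 mA

X_L = ωL = 397.8 Ω
X_C = 1/(ωC) = 153.7 Ω
Parallel: admittances add. Y = 1/R + 1/(jωL) + jωC
Y = (0.001134 + j0.003991) S
|Y| = 0.004149 S → |Z| = 1/|Y| = 241.0 Ω, ∠Z = −∠Y = -74.14°
I = V/|Z| = 1.34/241.0 = 5.560 mA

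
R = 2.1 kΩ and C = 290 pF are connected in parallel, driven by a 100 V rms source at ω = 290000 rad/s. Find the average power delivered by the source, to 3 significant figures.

X_C = 1/(ωC) = 11900 Ω
Parallel: admittances add. Y = 1/R + jωC
Y = (0.000476 + j8.41e-05) S
|Y| = 0.000484 S → |Z| = 1/|Y| = 2070 Ω, ∠Z = −∠Y = -10.0°
I = V/|Z| = 48.4 mA
P = VI cos φ = 100 × 0.0484 × cos(-10.0°) = 4.76 W

4.76 W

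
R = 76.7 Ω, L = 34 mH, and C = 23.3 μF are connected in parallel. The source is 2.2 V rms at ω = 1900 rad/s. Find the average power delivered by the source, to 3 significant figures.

X_L = ωL = 64.6 Ω
X_C = 1/(ωC) = 22.6 Ω
Parallel: admittances add. Y = 1/R + 1/(jωL) + jωC
Y = (0.0130 + j0.0288) S
|Y| = 0.0316 S → |Z| = 1/|Y| = 31.6 Ω, ∠Z = −∠Y = -65.6°
I = V/|Z| = 69.5 mA
P = VI cos φ = 2.2 × 0.0695 × cos(-65.6°) = 63.1 mW

63.1 mW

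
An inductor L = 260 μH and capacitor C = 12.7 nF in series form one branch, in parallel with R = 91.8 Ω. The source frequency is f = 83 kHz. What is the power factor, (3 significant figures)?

ω = 2πf = 521500 rad/s
X_L = ωL = 136 Ω
X_C = 1/(ωC) = 151 Ω
Branch 1: Z₁ = R = 91.8 Ω
Branch 2 (series LC): Z₂ = j(X_L − X_C) = −j15.4 Ω
Parallel: Z = Z₁Z₂/(Z₁+Z₂), |Z| = 15.2 Ω, ∠Z = -80.5°
cos φ = cos(-80.5°) = 0.165

0.165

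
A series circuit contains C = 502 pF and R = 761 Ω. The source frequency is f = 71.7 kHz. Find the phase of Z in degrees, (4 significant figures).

ω = 2πf = 450500 rad/s
X_C = 1/(ωC) = 4422 Ω
Z = 761.0 − j4422 Ω
|Z| = √(761.0² + 4422²) = 4487 Ω
∠Z = arctan(-4422/761.0) = -80.23°

-80.23°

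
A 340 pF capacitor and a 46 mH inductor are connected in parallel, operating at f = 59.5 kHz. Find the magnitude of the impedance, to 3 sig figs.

14500 Ω

ω = 2πf = 373800 rad/s
X_L = ωL = 17200 Ω
X_C = 1/(ωC) = 7870 Ω
Parallel: admittances add. Y = 1/(jωL) + jωC
Y = (0 + j6.9e-05) S
|Y| = 6.9e-05 S → |Z| = 1/|Y| = 14500 Ω, ∠Z = −∠Y = -90.0°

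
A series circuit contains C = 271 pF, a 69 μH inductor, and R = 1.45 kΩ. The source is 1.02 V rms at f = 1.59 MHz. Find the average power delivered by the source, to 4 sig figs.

ω = 2πf = 9.99e+06 rad/s
X_L = ωL = 689.3 Ω
X_C = 1/(ωC) = 369.4 Ω
Net reactance X = X_L − X_C = 320.0 Ω
Z = 1450 + j320.0 Ω
|Z| = √(1450² + 320.0²) = 1485 Ω
∠Z = arctan(320.0/1450) = 12.44°
I = V/|Z| = 686.9 μA
P = VI cos φ = 1.02 × 0.0006869 × cos(12.44°) = 684.2 μW

684.2 μW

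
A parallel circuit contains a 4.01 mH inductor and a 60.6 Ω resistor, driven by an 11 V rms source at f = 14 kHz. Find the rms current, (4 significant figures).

ω = 2πf = 87960 rad/s
X_L = ωL = 352.7 Ω
Parallel: admittances add. Y = 1/R + 1/(jωL)
Y = (0.01650 − j0.002835) S
|Y| = 0.01674 S → |Z| = 1/|Y| = 59.73 Ω, ∠Z = −∠Y = 9.748°
I = V/|Z| = 11/59.73 = 184.2 mA

184.2 mA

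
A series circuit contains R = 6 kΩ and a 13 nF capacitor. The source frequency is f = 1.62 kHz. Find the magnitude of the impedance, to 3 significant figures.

9650 Ω

ω = 2πf = 10180 rad/s
X_C = 1/(ωC) = 7560 Ω
Z = 6000 − j7560 Ω
|Z| = √(6000² + 7560²) = 9650 Ω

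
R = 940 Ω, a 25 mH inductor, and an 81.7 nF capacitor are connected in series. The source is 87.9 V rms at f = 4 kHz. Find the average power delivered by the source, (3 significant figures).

ω = 2πf = 25130 rad/s
X_L = ωL = 628 Ω
X_C = 1/(ωC) = 487 Ω
Net reactance X = X_L − X_C = 141 Ω
Z = 940 + j141 Ω
|Z| = √(940² + 141²) = 951 Ω
∠Z = arctan(141/940) = 8.55°
I = V/|Z| = 92.5 mA
P = VI cos φ = 87.9 × 0.0925 × cos(8.55°) = 8.04 W

8.04 W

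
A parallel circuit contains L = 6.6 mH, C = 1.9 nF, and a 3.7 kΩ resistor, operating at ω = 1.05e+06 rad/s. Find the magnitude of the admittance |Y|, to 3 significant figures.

1.87 mS

X_L = ωL = 6930 Ω
X_C = 1/(ωC) = 501 Ω
Parallel: admittances add. Y = 1/R + 1/(jωL) + jωC
Y = (0.000270 + j0.00185) S
|Y| = 0.00187 S → |Z| = 1/|Y| = 535 Ω, ∠Z = −∠Y = -81.7°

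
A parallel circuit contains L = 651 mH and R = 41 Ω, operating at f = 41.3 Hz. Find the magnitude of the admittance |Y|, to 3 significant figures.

ω = 2πf = 259.5 rad/s
X_L = ωL = 169 Ω
Parallel: admittances add. Y = 1/R + 1/(jωL)
Y = (0.0244 − j0.00592) S
|Y| = 0.0251 S → |Z| = 1/|Y| = 39.8 Ω, ∠Z = −∠Y = 13.6°

25.1 mS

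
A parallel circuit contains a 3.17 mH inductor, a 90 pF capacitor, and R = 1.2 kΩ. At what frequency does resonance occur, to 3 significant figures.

298 kHz

ω₀ = 1/√(LC) = 1/√(0.00317 × 9e-11) = 1.872e+06 rad/s
f₀ = ω₀/(2π) = 298 kHz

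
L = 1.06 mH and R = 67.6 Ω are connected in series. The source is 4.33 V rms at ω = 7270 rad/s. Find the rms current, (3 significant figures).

63.6 mA

X_L = ωL = 7.71 Ω
Z = 67.6 + j7.71 Ω
|Z| = √(67.6² + 7.71²) = 68.0 Ω
I = V/|Z| = 4.33/68.0 = 63.6 mA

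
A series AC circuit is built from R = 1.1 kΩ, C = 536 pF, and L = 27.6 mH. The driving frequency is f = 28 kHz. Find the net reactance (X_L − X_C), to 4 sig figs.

ω = 2πf = 175900 rad/s
X_L = ωL = 4856 Ω
X_C = 1/(ωC) = 10600 Ω
X = 4856 − 10600 = -5749 Ω

-5749 Ω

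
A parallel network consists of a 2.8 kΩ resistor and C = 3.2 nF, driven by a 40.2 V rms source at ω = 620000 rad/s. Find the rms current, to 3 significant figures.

81.0 mA

X_C = 1/(ωC) = 504 Ω
Parallel: admittances add. Y = 1/R + jωC
Y = (0.000357 + j0.00198) S
|Y| = 0.00202 S → |Z| = 1/|Y| = 496 Ω, ∠Z = −∠Y = -79.8°
I = V/|Z| = 40.2/496 = 81.0 mA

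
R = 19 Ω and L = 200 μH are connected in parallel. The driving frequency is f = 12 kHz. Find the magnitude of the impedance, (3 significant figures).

ω = 2πf = 75400 rad/s
X_L = ωL = 15.1 Ω
Parallel: admittances add. Y = 1/R + 1/(jωL)
Y = (0.0526 − j0.0663) S
|Y| = 0.0847 S → |Z| = 1/|Y| = 11.8 Ω, ∠Z = −∠Y = 51.6°

11.8 Ω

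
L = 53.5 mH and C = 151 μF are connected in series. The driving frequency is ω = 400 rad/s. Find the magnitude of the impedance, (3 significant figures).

4.84 Ω

X_L = ωL = 21.4 Ω
X_C = 1/(ωC) = 16.6 Ω
Net reactance X = X_L − X_C = 4.84 Ω
Z = j4.84 Ω
|Z| = √(0² + 4.84²) = 4.84 Ω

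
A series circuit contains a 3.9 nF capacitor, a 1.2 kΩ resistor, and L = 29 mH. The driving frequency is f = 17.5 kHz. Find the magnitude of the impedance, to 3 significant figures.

1470 Ω

ω = 2πf = 110000 rad/s
X_L = ωL = 3190 Ω
X_C = 1/(ωC) = 2330 Ω
Net reactance X = X_L − X_C = 857 Ω
Z = 1200 + j857 Ω
|Z| = √(1200² + 857²) = 1470 Ω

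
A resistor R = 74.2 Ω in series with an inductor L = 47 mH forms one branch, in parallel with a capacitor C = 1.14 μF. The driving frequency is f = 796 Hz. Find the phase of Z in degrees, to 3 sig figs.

ω = 2πf = 5001 rad/s
X_L = ωL = 235 Ω
X_C = 1/(ωC) = 175 Ω
Branch 1 (R+jX_L): Z₁ = 74.2 + j235 Ω, |Z₁| = 246 Ω
Branch 2 (−jX_C): Z₂ = −j175 Ω
Parallel: Z = Z₁Z₂/(Z₁+Z₂), |Z| = 454 Ω, ∠Z = -56.3°

-56.3°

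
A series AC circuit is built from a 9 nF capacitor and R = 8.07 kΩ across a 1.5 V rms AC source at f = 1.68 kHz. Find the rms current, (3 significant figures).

113 μA

ω = 2πf = 10560 rad/s
X_C = 1/(ωC) = 10500 Ω
Z = 8070 − j10500 Ω
|Z| = √(8070² + 10500²) = 13300 Ω
I = V/|Z| = 1.5/13300 = 113 μA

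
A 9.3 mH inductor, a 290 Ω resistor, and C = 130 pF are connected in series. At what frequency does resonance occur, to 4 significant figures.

ω₀ = 1/√(LC) = 1/√(0.0093 × 1.3e-10) = 909500 rad/s
f₀ = ω₀/(2π) = 144.7 kHz

144.7 kHz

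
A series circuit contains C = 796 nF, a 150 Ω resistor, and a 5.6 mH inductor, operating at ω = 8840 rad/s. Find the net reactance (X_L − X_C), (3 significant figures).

X_L = ωL = 49.5 Ω
X_C = 1/(ωC) = 142 Ω
X = 49.5 − 142 = -92.6 Ω

-92.6 Ω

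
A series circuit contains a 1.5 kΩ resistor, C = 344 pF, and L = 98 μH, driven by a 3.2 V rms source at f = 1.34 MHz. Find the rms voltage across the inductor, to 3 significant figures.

ω = 2πf = 8.419e+06 rad/s
X_L = ωL = 825 Ω
X_C = 1/(ωC) = 345 Ω
Net reactance X = X_L − X_C = 480 Ω
Z = 1500 + j480 Ω
|Z| = √(1500² + 480²) = 1570 Ω
I = V/|Z| = 2.03 mA
V_L = I·|Z_L| = 0.00203 × 825 = 1.68 V

1.68 V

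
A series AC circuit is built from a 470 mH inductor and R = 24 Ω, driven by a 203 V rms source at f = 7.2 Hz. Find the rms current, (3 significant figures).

ω = 2πf = 45.24 rad/s
X_L = ωL = 21.3 Ω
Z = 24.0 + j21.3 Ω
|Z| = √(24.0² + 21.3²) = 32.1 Ω
I = V/|Z| = 203/32.1 = 6.33 A

6.33 A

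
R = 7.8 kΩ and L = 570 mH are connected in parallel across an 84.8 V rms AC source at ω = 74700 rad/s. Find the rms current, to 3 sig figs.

11.1 mA

X_L = ωL = 42600 Ω
Parallel: admittances add. Y = 1/R + 1/(jωL)
Y = (0.000128 − j2.35e-05) S
|Y| = 0.000130 S → |Z| = 1/|Y| = 7670 Ω, ∠Z = −∠Y = 10.4°
I = V/|Z| = 84.8/7670 = 11.1 mA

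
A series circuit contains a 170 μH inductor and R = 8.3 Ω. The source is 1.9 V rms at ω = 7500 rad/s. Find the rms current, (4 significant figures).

226.3 mA

X_L = ωL = 1.275 Ω
Z = 8.300 + j1.275 Ω
|Z| = √(8.300² + 1.275²) = 8.397 Ω
I = V/|Z| = 1.9/8.397 = 226.3 mA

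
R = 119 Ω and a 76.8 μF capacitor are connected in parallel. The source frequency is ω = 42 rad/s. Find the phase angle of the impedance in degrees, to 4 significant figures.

-21.00°

X_C = 1/(ωC) = 310.0 Ω
Parallel: admittances add. Y = 1/R + jωC
Y = (0.008403 + j0.003226) S
|Y| = 0.009001 S → |Z| = 1/|Y| = 111.1 Ω, ∠Z = −∠Y = -21.00°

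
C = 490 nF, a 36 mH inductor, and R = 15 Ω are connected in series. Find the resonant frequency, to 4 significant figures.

ω₀ = 1/√(LC) = 1/√(0.036 × 4.9e-07) = 7529 rad/s
f₀ = ω₀/(2π) = 1.198 kHz

1.198 kHz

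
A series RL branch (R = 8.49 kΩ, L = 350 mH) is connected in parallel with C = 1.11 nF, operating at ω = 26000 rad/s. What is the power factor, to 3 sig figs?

0.878

X_L = ωL = 9100 Ω
X_C = 1/(ωC) = 34700 Ω
Branch 1 (R+jX_L): Z₁ = 8490 + j9100 Ω, |Z₁| = 12400 Ω
Branch 2 (−jX_C): Z₂ = −j34700 Ω
Parallel: Z = Z₁Z₂/(Z₁+Z₂), |Z| = 16000 Ω, ∠Z = 28.6°
cos φ = cos(28.6°) = 0.878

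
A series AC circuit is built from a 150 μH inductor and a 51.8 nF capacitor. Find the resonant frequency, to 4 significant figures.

57.10 kHz

ω₀ = 1/√(LC) = 1/√(0.00015 × 5.18e-08) = 358700 rad/s
f₀ = ω₀/(2π) = 57.10 kHz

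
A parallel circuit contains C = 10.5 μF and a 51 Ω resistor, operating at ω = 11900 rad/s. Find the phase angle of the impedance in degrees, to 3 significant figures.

-81.1°

X_C = 1/(ωC) = 8.00 Ω
Parallel: admittances add. Y = 1/R + jωC
Y = (0.0196 + j0.125) S
|Y| = 0.126 S → |Z| = 1/|Y| = 7.91 Ω, ∠Z = −∠Y = -81.1°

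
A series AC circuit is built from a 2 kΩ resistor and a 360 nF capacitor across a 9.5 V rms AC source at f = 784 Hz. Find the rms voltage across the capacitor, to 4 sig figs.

ω = 2πf = 4926 rad/s
X_C = 1/(ωC) = 563.9 Ω
Z = 2000 − j563.9 Ω
|Z| = √(2000² + 563.9²) = 2078 Ω
I = V/|Z| = 4.572 mA
V_C = I·|Z_C| = 0.004572 × 563.9 = 2.578 V

2.578 V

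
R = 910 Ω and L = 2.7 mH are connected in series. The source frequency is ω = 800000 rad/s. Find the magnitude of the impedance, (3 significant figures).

X_L = ωL = 2160 Ω
Z = 910 + j2160 Ω
|Z| = √(910² + 2160²) = 2340 Ω

2340 Ω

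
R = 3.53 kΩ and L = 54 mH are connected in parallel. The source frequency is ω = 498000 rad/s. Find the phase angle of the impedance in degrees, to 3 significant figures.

X_L = ωL = 26900 Ω
Parallel: admittances add. Y = 1/R + 1/(jωL)
Y = (0.000283 − j3.72e-05) S
|Y| = 0.000286 S → |Z| = 1/|Y| = 3500 Ω, ∠Z = −∠Y = 7.48°

7.48°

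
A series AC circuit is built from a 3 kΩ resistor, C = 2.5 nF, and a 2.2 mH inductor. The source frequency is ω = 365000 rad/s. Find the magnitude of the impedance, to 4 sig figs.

X_L = ωL = 803.0 Ω
X_C = 1/(ωC) = 1096 Ω
Net reactance X = X_L − X_C = -292.9 Ω
Z = 3000 − j292.9 Ω
|Z| = √(3000² + 292.9²) = 3014 Ω

3014 Ω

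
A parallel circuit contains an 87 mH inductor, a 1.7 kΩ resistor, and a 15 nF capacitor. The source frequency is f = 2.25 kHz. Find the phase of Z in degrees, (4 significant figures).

45.61°

ω = 2πf = 14140 rad/s
X_L = ωL = 1230 Ω
X_C = 1/(ωC) = 4716 Ω
Parallel: admittances add. Y = 1/R + 1/(jωL) + jωC
Y = (0.0005882 − j0.0006010) S
|Y| = 0.0008410 S → |Z| = 1/|Y| = 1189 Ω, ∠Z = −∠Y = 45.61°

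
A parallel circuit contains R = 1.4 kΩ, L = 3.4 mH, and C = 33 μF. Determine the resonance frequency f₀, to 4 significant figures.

ω₀ = 1/√(LC) = 1/√(0.0034 × 3.3e-05) = 2985 rad/s
f₀ = ω₀/(2π) = 475.1 Hz

475.1 Hz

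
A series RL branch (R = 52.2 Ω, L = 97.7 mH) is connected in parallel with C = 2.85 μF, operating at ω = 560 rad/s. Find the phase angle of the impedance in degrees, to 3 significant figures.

41.1°

X_L = ωL = 54.7 Ω
X_C = 1/(ωC) = 627 Ω
Branch 1 (R+jX_L): Z₁ = 52.2 + j54.7 Ω, |Z₁| = 75.6 Ω
Branch 2 (−jX_C): Z₂ = −j627 Ω
Parallel: Z = Z₁Z₂/(Z₁+Z₂), |Z| = 82.5 Ω, ∠Z = 41.1°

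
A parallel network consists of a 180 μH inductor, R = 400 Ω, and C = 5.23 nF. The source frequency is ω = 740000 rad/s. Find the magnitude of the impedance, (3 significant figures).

227 Ω

X_L = ωL = 133 Ω
X_C = 1/(ωC) = 258 Ω
Parallel: admittances add. Y = 1/R + 1/(jωL) + jωC
Y = (0.00250 − j0.00364) S
|Y| = 0.00441 S → |Z| = 1/|Y| = 227 Ω, ∠Z = −∠Y = 55.5°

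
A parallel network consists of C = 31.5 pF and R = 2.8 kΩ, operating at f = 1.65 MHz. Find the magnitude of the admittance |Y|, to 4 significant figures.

483.9 μS

ω = 2πf = 1.037e+07 rad/s
X_C = 1/(ωC) = 3062 Ω
Parallel: admittances add. Y = 1/R + jωC
Y = (0.0003571 + j0.0003266) S
|Y| = 0.0004839 S → |Z| = 1/|Y| = 2066 Ω, ∠Z = −∠Y = -42.44°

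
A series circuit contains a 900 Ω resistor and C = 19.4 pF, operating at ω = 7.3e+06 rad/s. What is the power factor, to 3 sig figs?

X_C = 1/(ωC) = 7060 Ω
Z = 900 − j7060 Ω
|Z| = √(900² + 7060²) = 7120 Ω
∠Z = arctan(-7060/900) = -82.7°
cos φ = cos(-82.7°) = 0.126

0.126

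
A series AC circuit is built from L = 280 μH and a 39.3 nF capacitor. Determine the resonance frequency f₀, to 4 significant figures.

47.98 kHz

ω₀ = 1/√(LC) = 1/√(0.00028 × 3.93e-08) = 301500 rad/s
f₀ = ω₀/(2π) = 47.98 kHz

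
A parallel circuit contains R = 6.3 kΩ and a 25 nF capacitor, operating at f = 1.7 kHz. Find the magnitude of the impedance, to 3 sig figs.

ω = 2πf = 10680 rad/s
X_C = 1/(ωC) = 3740 Ω
Parallel: admittances add. Y = 1/R + jωC
Y = (0.000159 + j0.000267) S
|Y| = 0.000311 S → |Z| = 1/|Y| = 3220 Ω, ∠Z = −∠Y = -59.3°

3220 Ω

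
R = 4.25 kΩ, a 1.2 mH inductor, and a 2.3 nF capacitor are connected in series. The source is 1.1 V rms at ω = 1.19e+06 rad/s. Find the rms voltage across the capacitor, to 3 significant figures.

0.0917 V

X_L = ωL = 1430 Ω
X_C = 1/(ωC) = 365 Ω
Net reactance X = X_L − X_C = 1060 Ω
Z = 4250 + j1060 Ω
|Z| = √(4250² + 1060²) = 4380 Ω
I = V/|Z| = 251 μA
V_C = I·|Z_C| = 0.000251 × 365 = 0.0917 V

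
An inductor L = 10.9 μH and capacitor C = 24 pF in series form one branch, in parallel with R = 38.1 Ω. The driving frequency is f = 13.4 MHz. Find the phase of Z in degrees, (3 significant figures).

ω = 2πf = 8.419e+07 rad/s
X_L = ωL = 918 Ω
X_C = 1/(ωC) = 495 Ω
Branch 1: Z₁ = R = 38.1 Ω
Branch 2 (series LC): Z₂ = j(X_L − X_C) = j423 Ω
Parallel: Z = Z₁Z₂/(Z₁+Z₂), |Z| = 37.9 Ω, ∠Z = 5.15°

5.15°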